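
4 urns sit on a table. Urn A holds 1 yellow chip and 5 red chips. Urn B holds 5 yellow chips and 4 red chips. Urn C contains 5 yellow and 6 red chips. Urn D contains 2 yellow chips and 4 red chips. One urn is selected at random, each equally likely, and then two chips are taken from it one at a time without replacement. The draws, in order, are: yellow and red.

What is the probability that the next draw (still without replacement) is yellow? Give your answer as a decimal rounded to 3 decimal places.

0.352

Compute the likelihood of the observed sequence for each case: P(data | urn A) = (1/6)(5/5) = 0.16667; P(data | urn B) = (5/9)(4/8) = 0.27778; P(data | urn C) = (5/11)(6/10) = 0.27273; P(data | urn D) = (2/6)(4/5) = 0.26667.
The prior-weighted likelihoods are 1/4 · 0.16667 = 0.041667, 1/4 · 0.27778 = 0.069444, 1/4 · 0.27273 = 0.068182, 1/4 · 0.26667 = 0.066667; summing to 0.24596.
The posterior is then P(urn A | data) = 0.1694, P(urn B | data) = 0.28234, P(urn C | data) = 0.27721, P(urn D | data) = 0.27105.
So P(yellow next | data) = Σ P(yellow next | H) P(H | data) = (0)(0.1694) + (4/7)(0.28234) + (4/9)(0.27721) + (1/4)(0.27105) = 0.3523.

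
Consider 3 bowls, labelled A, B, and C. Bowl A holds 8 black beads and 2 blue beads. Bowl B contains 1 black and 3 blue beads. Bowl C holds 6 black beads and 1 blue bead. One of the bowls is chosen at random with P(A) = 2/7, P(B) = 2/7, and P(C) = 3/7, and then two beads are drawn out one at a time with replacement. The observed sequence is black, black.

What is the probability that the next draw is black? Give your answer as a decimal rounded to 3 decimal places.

0.816

The likelihood of the observed sequence under each hypothesis: P(data | bowl A) = (8/10)(8/10) = 0.64; P(data | bowl B) = (1/4)(1/4) = 0.0625; P(data | bowl C) = (6/7)(6/7) = 0.73469.
The prior-weighted likelihoods are 2/7 · 0.64 = 0.18286, 2/7 · 0.0625 = 0.017857, 3/7 · 0.73469 = 0.31487; with total 0.51558.
Normalising, the posterior is P(bowl A | data) = 0.35466, P(bowl B | data) = 0.034635, P(bowl C | data) = 0.6107.
Averaging over the posterior, P(black next | data) = (4/5)(0.35466) + (1/4)(0.034635) + (6/7)(0.6107) = 0.81585.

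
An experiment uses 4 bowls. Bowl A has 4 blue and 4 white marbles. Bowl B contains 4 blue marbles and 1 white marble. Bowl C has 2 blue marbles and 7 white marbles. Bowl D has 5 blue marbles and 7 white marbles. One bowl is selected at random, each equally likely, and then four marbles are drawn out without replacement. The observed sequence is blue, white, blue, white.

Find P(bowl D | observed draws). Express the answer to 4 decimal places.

0.3839

Compute the likelihood of the observed sequence for each case: P(data | bowl A) = (4/8)(4/7)(3/6)(3/5) = 0.085714; P(data | bowl B) = (4/5)(1/4)(3/3)(0/2) = 0; P(data | bowl C) = (2/9)(7/8)(1/7)(6/6) = 0.027778; P(data | bowl D) = (5/12)(7/11)(4/10)(6/9) = 0.070707.
Multiplying each by its prior: 1/4 · 0.085714 = 0.021429, 1/4 · 0 = 0, 1/4 · 0.027778 = 0.0069444, 1/4 · 0.070707 = 0.017677; these sum to 0.04605.
By Bayes' rule, P(bowl D | data) = (0.017677) / (0.04605) = 0.38386.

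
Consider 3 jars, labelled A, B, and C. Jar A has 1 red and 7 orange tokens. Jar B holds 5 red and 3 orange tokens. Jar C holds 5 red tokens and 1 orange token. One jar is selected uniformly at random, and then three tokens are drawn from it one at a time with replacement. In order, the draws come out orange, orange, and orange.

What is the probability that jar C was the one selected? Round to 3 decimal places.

0.006

The likelihood of the observed sequence under each hypothesis: P(data | jar A) = (7/8)(7/8)(7/8) = 0.66992; P(data | jar B) = (3/8)(3/8)(3/8) = 0.052734; P(data | jar C) = (1/6)(1/6)(1/6) = 0.0046296.
The prior-weighted likelihoods are 1/3 · 0.66992 = 0.22331, 1/3 · 0.052734 = 0.017578, 1/3 · 0.0046296 = 0.0015432; these sum to 0.24243.
Therefore the posterior P(jar C | data) = (0.0015432) / (0.24243) = 0.0063656.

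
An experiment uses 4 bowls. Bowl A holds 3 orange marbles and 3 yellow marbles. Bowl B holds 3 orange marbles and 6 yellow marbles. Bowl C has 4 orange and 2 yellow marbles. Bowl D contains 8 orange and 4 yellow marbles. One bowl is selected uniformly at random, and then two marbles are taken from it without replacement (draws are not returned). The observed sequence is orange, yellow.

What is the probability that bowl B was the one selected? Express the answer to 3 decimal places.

Under each hypothesis, the probability of the observed sequence is: P(data | bowl A) = (3/6)(3/5) = 3/10; P(data | bowl B) = (3/9)(6/8) = 1/4; P(data | bowl C) = (4/6)(2/5) = 4/15; P(data | bowl D) = (8/12)(4/11) = 8/33.
Weighting by the prior gives 1/4 · 3/10 = 3/40, 1/4 · 1/4 = 1/16, 1/4 · 4/15 = 1/15, 1/4 · 8/33 = 2/33; these sum to 233/880.
Therefore the posterior P(bowl B | data) = (1/16) / (233/880) = 55/233.

0.236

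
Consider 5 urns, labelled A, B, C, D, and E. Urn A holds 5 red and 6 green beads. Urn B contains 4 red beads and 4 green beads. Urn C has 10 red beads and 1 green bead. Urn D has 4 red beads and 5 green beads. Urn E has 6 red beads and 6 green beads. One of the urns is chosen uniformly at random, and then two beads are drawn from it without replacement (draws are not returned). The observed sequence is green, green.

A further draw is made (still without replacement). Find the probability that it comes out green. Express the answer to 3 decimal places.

Under each hypothesis, the probability of the observed sequence is: P(data | urn A) = (6/11)(5/10) = 3/11; P(data | urn B) = (4/8)(3/7) = 3/14; P(data | urn C) = (1/11)(0/10) = 0; P(data | urn D) = (5/9)(4/8) = 5/18; P(data | urn E) = (6/12)(5/11) = 5/22.
Multiplying each by its prior: 1/5 · 3/11 = 3/55, 1/5 · 3/14 = 3/70, 1/5 · 0 = 0, 1/5 · 5/18 = 1/18, 1/5 · 5/22 = 1/22; summing to 25/126.
Dividing through by the total gives posterior P(urn A | data) = 0.27491, P(urn B | data) = 0.216, P(urn C | data) = 0, P(urn D | data) = 0.28, P(urn E | data) = 0.22909.
So P(green next | data) = Σ P(green next | H) P(H | data) = (4/9)(0.27491) + (1/3)(0.216) + (3/7)(0.28) + (2/5)(0.22909) = 0.40582.

0.406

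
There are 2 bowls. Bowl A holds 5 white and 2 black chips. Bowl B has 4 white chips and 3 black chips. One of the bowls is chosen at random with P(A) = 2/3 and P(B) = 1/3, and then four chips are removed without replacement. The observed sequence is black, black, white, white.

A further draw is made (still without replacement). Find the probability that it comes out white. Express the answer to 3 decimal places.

0.842

For each hypothesis, P(data | H) works out to: P(data | bowl A) = (2/7)(1/6)(5/5)(4/4) = 1/21; P(data | bowl B) = (3/7)(2/6)(4/5)(3/4) = 3/35.
Weighting by the prior gives 2/3 · 1/21 = 2/63, 1/3 · 3/35 = 1/35; with total 19/315.
The posterior is then P(bowl A | data) = 10/19, P(bowl B | data) = 9/19.
So P(white next | data) = Σ P(white next | H) P(H | data) = (1)(10/19) + (2/3)(9/19) = 16/19.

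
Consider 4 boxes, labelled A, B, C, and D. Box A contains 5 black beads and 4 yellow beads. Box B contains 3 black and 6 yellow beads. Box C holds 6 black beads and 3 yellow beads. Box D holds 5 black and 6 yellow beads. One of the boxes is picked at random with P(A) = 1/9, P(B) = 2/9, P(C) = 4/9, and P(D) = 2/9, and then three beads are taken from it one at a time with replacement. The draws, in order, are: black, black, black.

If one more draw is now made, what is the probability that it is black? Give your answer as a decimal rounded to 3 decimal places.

0.615

Compute the likelihood of the observed sequence for each case: P(data | box A) = (5/9)(5/9)(5/9) = 0.17147; P(data | box B) = (3/9)(3/9)(3/9) = 0.037037; P(data | box C) = (6/9)(6/9)(6/9) = 0.2963; P(data | box D) = (5/11)(5/11)(5/11) = 0.093914.
Multiplying each by its prior: 1/9 · 0.17147 = 0.019052, 2/9 · 0.037037 = 0.0082305, 4/9 · 0.2963 = 0.13169, 2/9 · 0.093914 = 0.02087; these sum to 0.17984.
Dividing through by the total gives posterior P(box A | data) = 0.10594, P(box B | data) = 0.045766, P(box C | data) = 0.73225, P(box D | data) = 0.11605.
So P(black next | data) = Σ P(black next | H) P(H | data) = (5/9)(0.10594) + (1/3)(0.045766) + (2/3)(0.73225) + (5/11)(0.11605) = 0.61502.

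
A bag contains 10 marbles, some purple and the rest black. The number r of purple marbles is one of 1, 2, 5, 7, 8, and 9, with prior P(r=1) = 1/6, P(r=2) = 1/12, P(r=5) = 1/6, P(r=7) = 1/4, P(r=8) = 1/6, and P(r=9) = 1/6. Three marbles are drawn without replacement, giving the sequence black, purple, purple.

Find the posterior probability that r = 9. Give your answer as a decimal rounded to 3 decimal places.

The likelihood of the observed sequence under each hypothesis: P(data | r = 1) = (9/10)(1/9)(0/8) = 0; P(data | r = 2) = (8/10)(2/9)(1/8) = 0.022222; P(data | r = 5) = (5/10)(5/9)(4/8) = 0.13889; P(data | r = 7) = (3/10)(7/9)(6/8) = 0.175; P(data | r = 8) = (2/10)(8/9)(7/8) = 0.15556; P(data | r = 9) = (1/10)(9/9)(8/8) = 0.1.
Weighting by the prior gives 1/6 · 0 = 0, 1/12 · 0.022222 = 0.0018519, 1/6 · 0.13889 = 0.023148, 1/4 · 0.175 = 0.04375, 1/6 · 0.15556 = 0.025926, 1/6 · 0.1 = 0.016667; with total 0.11134.
By Bayes' rule, P(r = 9 | data) = (0.016667) / (0.11134) = 0.14969.

0.150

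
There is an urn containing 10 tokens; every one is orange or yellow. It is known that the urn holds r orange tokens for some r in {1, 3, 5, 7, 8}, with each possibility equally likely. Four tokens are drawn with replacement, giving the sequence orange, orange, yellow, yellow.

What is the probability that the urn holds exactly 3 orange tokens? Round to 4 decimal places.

0.2392

Under each hypothesis, the probability of the observed sequence is: P(data | r = 1) = (1/10)(1/10)(9/10)(9/10) = 0.0081; P(data | r = 3) = (3/10)(3/10)(7/10)(7/10) = 0.0441; P(data | r = 5) = (5/10)(5/10)(5/10)(5/10) = 0.0625; P(data | r = 7) = (7/10)(7/10)(3/10)(3/10) = 0.0441; P(data | r = 8) = (8/10)(8/10)(2/10)(2/10) = 0.0256.
Weighting by the prior gives 1/5 · 0.0081 = 0.00162, 1/5 · 0.0441 = 0.00882, 1/5 · 0.0625 = 0.0125, 1/5 · 0.0441 = 0.00882, 1/5 · 0.0256 = 0.00512; with total 0.03688.
So P(r = 3 | data) = (0.00882) / (0.03688) = 0.23915.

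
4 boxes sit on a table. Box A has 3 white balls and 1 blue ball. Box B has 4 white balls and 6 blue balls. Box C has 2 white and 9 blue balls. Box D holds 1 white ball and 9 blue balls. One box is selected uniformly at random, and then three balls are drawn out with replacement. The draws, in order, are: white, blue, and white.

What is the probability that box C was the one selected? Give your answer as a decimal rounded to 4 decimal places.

0.0992

Compute the likelihood of the observed sequence for each case: P(data | box A) = (3/4)(1/4)(3/4) = 0.14062; P(data | box B) = (4/10)(6/10)(4/10) = 0.096; P(data | box C) = (2/11)(9/11)(2/11) = 0.027047; P(data | box D) = (1/10)(9/10)(1/10) = 0.009.
Multiplying each by its prior: 1/4 · 0.14062 = 0.035156, 1/4 · 0.096 = 0.024, 1/4 · 0.027047 = 0.0067618, 1/4 · 0.009 = 0.00225; these sum to 0.068168.
By Bayes' rule, P(box C | data) = (0.0067618) / (0.068168) = 0.099194.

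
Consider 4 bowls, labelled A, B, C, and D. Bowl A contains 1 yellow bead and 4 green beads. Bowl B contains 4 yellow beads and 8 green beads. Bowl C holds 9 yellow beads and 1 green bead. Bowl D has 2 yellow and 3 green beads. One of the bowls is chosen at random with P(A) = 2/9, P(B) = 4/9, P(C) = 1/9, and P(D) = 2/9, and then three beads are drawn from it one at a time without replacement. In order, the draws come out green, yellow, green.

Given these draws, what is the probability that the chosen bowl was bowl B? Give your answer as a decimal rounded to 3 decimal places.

Under each hypothesis, the probability of the observed sequence is: P(data | bowl A) = (4/5)(1/4)(3/3) = 0.2; P(data | bowl B) = (8/12)(4/11)(7/10) = 0.1697; P(data | bowl C) = (1/10)(9/9)(0/8) = 0; P(data | bowl D) = (3/5)(2/4)(2/3) = 0.2.
The prior-weighted likelihoods are 2/9 · 0.2 = 0.044444, 4/9 · 0.1697 = 0.075421, 1/9 · 0 = 0, 2/9 · 0.2 = 0.044444; these sum to 0.16431.
Hence P(bowl B | data) = (0.075421) / (0.16431) = 0.45902.

0.459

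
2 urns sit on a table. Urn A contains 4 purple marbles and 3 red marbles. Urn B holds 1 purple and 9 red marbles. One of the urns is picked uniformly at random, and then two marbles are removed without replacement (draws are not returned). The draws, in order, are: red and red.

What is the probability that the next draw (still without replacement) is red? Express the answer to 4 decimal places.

Under each hypothesis, the probability of the observed sequence is: P(data | urn A) = (3/7)(2/6) = 1/7; P(data | urn B) = (9/10)(8/9) = 4/5.
Weighting by the prior gives 1/2 · 1/7 = 1/14, 1/2 · 4/5 = 2/5; these sum to 33/70.
Normalising, the posterior is P(urn A | data) = 5/33, P(urn B | data) = 28/33.
Averaging over the posterior, P(red next | data) = (1/5)(5/33) + (7/8)(28/33) = 17/22.

0.7727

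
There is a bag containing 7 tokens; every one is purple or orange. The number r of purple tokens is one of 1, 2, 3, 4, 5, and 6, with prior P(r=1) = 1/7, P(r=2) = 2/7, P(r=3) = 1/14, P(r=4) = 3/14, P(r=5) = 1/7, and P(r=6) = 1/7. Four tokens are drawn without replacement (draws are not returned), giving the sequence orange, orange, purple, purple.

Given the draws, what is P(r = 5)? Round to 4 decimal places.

0.1515

The likelihood of the observed sequence under each hypothesis: P(data | r = 1) = (6/7)(5/6)(1/5)(0/4) = 0; P(data | r = 2) = (5/7)(4/6)(2/5)(1/4) = 1/21; P(data | r = 3) = (4/7)(3/6)(3/5)(2/4) = 3/35; P(data | r = 4) = (3/7)(2/6)(4/5)(3/4) = 3/35; P(data | r = 5) = (2/7)(1/6)(5/5)(4/4) = 1/21; P(data | r = 6) = (1/7)(0/6) = 0.
Weighting by the prior gives 1/7 · 0 = 0, 2/7 · 1/21 = 2/147, 1/14 · 3/35 = 3/490, 3/14 · 3/35 = 9/490, 1/7 · 1/21 = 1/147, 1/7 · 0 = 0; these sum to 11/245.
Hence P(r = 5 | data) = (1/147) / (11/245) = 5/33.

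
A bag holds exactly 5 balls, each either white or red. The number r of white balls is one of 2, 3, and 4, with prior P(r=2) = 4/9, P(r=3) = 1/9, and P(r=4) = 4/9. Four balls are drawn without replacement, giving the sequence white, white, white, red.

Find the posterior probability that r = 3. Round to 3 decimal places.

0.111

The likelihood of the observed sequence under each hypothesis: P(data | r = 2) = (2/5)(1/4)(0/3) = 0; P(data | r = 3) = (3/5)(2/4)(1/3)(2/2) = 1/10; P(data | r = 4) = (4/5)(3/4)(2/3)(1/2) = 1/5.
Multiplying each by its prior: 4/9 · 0 = 0, 1/9 · 1/10 = 1/90, 4/9 · 1/5 = 4/45; summing to 1/10.
So P(r = 3 | data) = (1/90) / (1/10) = 1/9.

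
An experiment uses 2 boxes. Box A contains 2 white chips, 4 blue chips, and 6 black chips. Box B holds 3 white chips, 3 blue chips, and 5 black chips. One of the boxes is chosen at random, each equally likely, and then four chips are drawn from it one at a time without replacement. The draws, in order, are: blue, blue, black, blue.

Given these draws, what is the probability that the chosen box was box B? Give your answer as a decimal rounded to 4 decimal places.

0.2381

The likelihood of the observed sequence under each hypothesis: P(data | box A) = (4/12)(3/11)(6/10)(2/9) = 2/165; P(data | box B) = (3/11)(2/10)(5/9)(1/8) = 1/264.
Weighting by the prior gives 1/2 · 2/165 = 1/165, 1/2 · 1/264 = 1/528; summing to 7/880.
By Bayes' rule, P(box B | data) = (1/528) / (7/880) = 5/21.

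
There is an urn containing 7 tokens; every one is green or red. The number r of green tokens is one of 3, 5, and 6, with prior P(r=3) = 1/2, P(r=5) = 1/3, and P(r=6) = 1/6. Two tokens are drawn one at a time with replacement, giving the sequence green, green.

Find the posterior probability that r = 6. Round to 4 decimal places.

Compute the likelihood of the observed sequence for each case: P(data | r = 3) = (3/7)(3/7) = 9/49; P(data | r = 5) = (5/7)(5/7) = 25/49; P(data | r = 6) = (6/7)(6/7) = 36/49.
Multiplying each by its prior: 1/2 · 9/49 = 9/98, 1/3 · 25/49 = 25/147, 1/6 · 36/49 = 6/49; summing to 113/294.
By Bayes' rule, P(r = 6 | data) = (6/49) / (113/294) = 36/113.

0.3186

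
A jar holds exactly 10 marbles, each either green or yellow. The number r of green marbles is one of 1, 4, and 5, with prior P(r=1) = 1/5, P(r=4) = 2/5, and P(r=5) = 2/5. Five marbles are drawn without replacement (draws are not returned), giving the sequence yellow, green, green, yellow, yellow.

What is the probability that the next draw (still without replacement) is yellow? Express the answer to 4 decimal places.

0.5091

The likelihood of the observed sequence under each hypothesis: P(data | r = 1) = (9/10)(1/9)(0/8) = 0; P(data | r = 4) = (6/10)(4/9)(3/8)(5/7)(4/6) = 1/21; P(data | r = 5) = (5/10)(5/9)(4/8)(4/7)(3/6) = 5/126.
Weighting by the prior gives 1/5 · 0 = 0, 2/5 · 1/21 = 2/105, 2/5 · 5/126 = 1/63; with total 11/315.
Normalising, the posterior is P(r = 1 | data) = 0, P(r = 4 | data) = 6/11, P(r = 5 | data) = 5/11.
The predictive probability is P(yellow next | data) = (3/5)(6/11) + (2/5)(5/11) = 28/55.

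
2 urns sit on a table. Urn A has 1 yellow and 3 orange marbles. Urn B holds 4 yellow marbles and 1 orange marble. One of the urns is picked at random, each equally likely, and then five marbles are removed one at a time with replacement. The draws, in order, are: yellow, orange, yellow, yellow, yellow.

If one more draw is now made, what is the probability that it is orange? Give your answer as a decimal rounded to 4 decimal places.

0.2190

For each hypothesis, P(data | H) works out to: P(data | urn A) = (1/4)(3/4)(1/4)(1/4)(1/4) = 0.0029297; P(data | urn B) = (4/5)(1/5)(4/5)(4/5)(4/5) = 0.08192.
Weighting by the prior gives 1/2 · 0.0029297 = 0.0014648, 1/2 · 0.08192 = 0.04096; these sum to 0.042425.
Dividing through by the total gives posterior P(urn A | data) = 0.034528, P(urn B | data) = 0.96547.
Averaging over the posterior, P(orange next | data) = (3/4)(0.034528) + (1/5)(0.96547) = 0.21899.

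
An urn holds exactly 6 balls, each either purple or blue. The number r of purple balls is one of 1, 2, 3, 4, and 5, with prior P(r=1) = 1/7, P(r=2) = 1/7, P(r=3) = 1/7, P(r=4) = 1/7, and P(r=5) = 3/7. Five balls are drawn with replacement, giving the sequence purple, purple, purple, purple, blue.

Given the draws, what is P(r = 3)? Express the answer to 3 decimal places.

Compute the likelihood of the observed sequence for each case: P(data | r = 1) = (1/6)(1/6)(1/6)(1/6)(5/6) = 0.000643; P(data | r = 2) = (2/6)(2/6)(2/6)(2/6)(4/6) = 0.0082305; P(data | r = 3) = (3/6)(3/6)(3/6)(3/6)(3/6) = 0.03125; P(data | r = 4) = (4/6)(4/6)(4/6)(4/6)(2/6) = 0.065844; P(data | r = 5) = (5/6)(5/6)(5/6)(5/6)(1/6) = 0.080376.
Weighting by the prior gives 1/7 · 0.000643 = 9.1858e-05, 1/7 · 0.0082305 = 0.0011758, 1/7 · 0.03125 = 0.0044643, 1/7 · 0.065844 = 0.0094062, 3/7 · 0.080376 = 0.034447; these sum to 0.049585.
So P(r = 3 | data) = (0.0044643) / (0.049585) = 0.090033.

0.090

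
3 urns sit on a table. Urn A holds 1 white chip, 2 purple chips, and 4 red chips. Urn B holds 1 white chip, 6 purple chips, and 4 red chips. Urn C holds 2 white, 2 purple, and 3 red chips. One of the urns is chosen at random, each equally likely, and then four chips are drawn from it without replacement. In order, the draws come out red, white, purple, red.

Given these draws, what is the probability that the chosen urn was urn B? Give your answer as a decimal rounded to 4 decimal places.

0.1373

For each hypothesis, P(data | H) works out to: P(data | urn A) = (4/7)(1/6)(2/5)(3/4) = 1/35; P(data | urn B) = (4/11)(1/10)(6/9)(3/8) = 1/110; P(data | urn C) = (3/7)(2/6)(2/5)(2/4) = 1/35.
Weighting by the prior gives 1/3 · 1/35 = 1/105, 1/3 · 1/110 = 1/330, 1/3 · 1/35 = 1/105; with total 17/770.
Hence P(urn B | data) = (1/330) / (17/770) = 7/51.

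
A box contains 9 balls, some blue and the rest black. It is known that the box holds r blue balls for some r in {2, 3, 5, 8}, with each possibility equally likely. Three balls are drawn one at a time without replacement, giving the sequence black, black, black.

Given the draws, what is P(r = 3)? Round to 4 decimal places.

The likelihood of the observed sequence under each hypothesis: P(data | r = 2) = (7/9)(6/8)(5/7) = 5/12; P(data | r = 3) = (6/9)(5/8)(4/7) = 5/21; P(data | r = 5) = (4/9)(3/8)(2/7) = 1/21; P(data | r = 8) = (1/9)(0/8) = 0.
Multiplying each by its prior: 1/4 · 5/12 = 5/48, 1/4 · 5/21 = 5/84, 1/4 · 1/21 = 1/84, 1/4 · 0 = 0; with total 59/336.
Hence P(r = 3 | data) = (5/84) / (59/336) = 20/59.

0.3390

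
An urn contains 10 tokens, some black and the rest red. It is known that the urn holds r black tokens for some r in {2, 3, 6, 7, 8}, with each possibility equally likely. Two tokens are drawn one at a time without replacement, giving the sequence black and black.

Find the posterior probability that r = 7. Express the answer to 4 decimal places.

0.3088

Under each hypothesis, the probability of the observed sequence is: P(data | r = 2) = (2/10)(1/9) = 1/45; P(data | r = 3) = (3/10)(2/9) = 1/15; P(data | r = 6) = (6/10)(5/9) = 1/3; P(data | r = 7) = (7/10)(6/9) = 7/15; P(data | r = 8) = (8/10)(7/9) = 28/45.
Multiplying each by its prior: 1/5 · 1/45 = 1/225, 1/5 · 1/15 = 1/75, 1/5 · 1/3 = 1/15, 1/5 · 7/15 = 7/75, 1/5 · 28/45 = 28/225; summing to 68/225.
By Bayes' rule, P(r = 7 | data) = (7/75) / (68/225) = 21/68.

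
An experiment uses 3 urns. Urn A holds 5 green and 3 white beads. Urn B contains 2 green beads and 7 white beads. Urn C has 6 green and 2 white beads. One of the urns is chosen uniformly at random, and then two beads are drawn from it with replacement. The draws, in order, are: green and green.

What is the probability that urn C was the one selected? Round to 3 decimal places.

0.561

Compute the likelihood of the observed sequence for each case: P(data | urn A) = (5/8)(5/8) = 0.39062; P(data | urn B) = (2/9)(2/9) = 0.049383; P(data | urn C) = (6/8)(6/8) = 0.5625.
Weighting by the prior gives 1/3 · 0.39062 = 0.13021, 1/3 · 0.049383 = 0.016461, 1/3 · 0.5625 = 0.1875; these sum to 0.33417.
Hence P(urn C | data) = (0.1875) / (0.33417) = 0.56109.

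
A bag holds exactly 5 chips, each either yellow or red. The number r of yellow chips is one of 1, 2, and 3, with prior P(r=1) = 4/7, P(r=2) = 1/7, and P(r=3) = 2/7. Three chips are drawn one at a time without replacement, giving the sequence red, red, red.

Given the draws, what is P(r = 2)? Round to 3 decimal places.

Compute the likelihood of the observed sequence for each case: P(data | r = 1) = (4/5)(3/4)(2/3) = 2/5; P(data | r = 2) = (3/5)(2/4)(1/3) = 1/10; P(data | r = 3) = (2/5)(1/4)(0/3) = 0.
Multiplying each by its prior: 4/7 · 2/5 = 8/35, 1/7 · 1/10 = 1/70, 2/7 · 0 = 0; with total 17/70.
So P(r = 2 | data) = (1/70) / (17/70) = 1/17.

0.059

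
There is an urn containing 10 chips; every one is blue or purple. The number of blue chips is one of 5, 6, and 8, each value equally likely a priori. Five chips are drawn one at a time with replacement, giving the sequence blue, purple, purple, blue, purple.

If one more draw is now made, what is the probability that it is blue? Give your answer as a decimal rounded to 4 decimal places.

0.5646

Under each hypothesis, the probability of the observed sequence is: P(data | r = 5) = (5/10)(5/10)(5/10)(5/10)(5/10) = 0.03125; P(data | r = 6) = (6/10)(4/10)(4/10)(6/10)(4/10) = 0.02304; P(data | r = 8) = (8/10)(2/10)(2/10)(8/10)(2/10) = 0.00512.
Multiplying each by its prior: 1/3 · 0.03125 = 0.010417, 1/3 · 0.02304 = 0.00768, 1/3 · 0.00512 = 0.0017067; these sum to 0.019803.
Dividing through by the total gives posterior P(r = 5 | data) = 0.52601, P(r = 6 | data) = 0.38781, P(r = 8 | data) = 0.086181.
Averaging over the posterior, P(blue next | data) = (1/2)(0.52601) + (3/5)(0.38781) + (4/5)(0.086181) = 0.56464.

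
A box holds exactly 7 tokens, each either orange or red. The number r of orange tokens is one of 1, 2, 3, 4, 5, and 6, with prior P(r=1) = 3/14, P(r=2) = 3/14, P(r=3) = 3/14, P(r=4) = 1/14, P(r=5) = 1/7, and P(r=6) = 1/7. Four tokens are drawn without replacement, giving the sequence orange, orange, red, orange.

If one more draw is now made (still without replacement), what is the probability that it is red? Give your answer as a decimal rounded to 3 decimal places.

Compute the likelihood of the observed sequence for each case: P(data | r = 1) = (1/7)(0/6) = 0; P(data | r = 2) = (2/7)(1/6)(5/5)(0/4) = 0; P(data | r = 3) = (3/7)(2/6)(4/5)(1/4) = 1/35; P(data | r = 4) = (4/7)(3/6)(3/5)(2/4) = 3/35; P(data | r = 5) = (5/7)(4/6)(2/5)(3/4) = 1/7; P(data | r = 6) = (6/7)(5/6)(1/5)(4/4) = 1/7.
Multiplying each by its prior: 3/14 · 0 = 0, 3/14 · 0 = 0, 3/14 · 1/35 = 3/490, 1/14 · 3/35 = 3/490, 1/7 · 1/7 = 1/49, 1/7 · 1/7 = 1/49; with total 13/245.
Normalising, the posterior is P(r = 1 | data) = 0, P(r = 2 | data) = 0, P(r = 3 | data) = 3/26, P(r = 4 | data) = 3/26, P(r = 5 | data) = 5/13, P(r = 6 | data) = 5/13.
So P(red next | data) = Σ P(red next | H) P(H | data) = (1)(3/26) + (2/3)(3/26) + (1/3)(5/13) + (0)(5/13) = 25/78.

0.321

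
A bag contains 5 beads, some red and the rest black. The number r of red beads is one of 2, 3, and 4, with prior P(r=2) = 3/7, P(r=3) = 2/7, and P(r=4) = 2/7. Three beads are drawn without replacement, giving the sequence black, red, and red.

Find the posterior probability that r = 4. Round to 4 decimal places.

The likelihood of the observed sequence under each hypothesis: P(data | r = 2) = (3/5)(2/4)(1/3) = 1/10; P(data | r = 3) = (2/5)(3/4)(2/3) = 1/5; P(data | r = 4) = (1/5)(4/4)(3/3) = 1/5.
The prior-weighted likelihoods are 3/7 · 1/10 = 3/70, 2/7 · 1/5 = 2/35, 2/7 · 1/5 = 2/35; with total 11/70.
Hence P(r = 4 | data) = (2/35) / (11/70) = 4/11.

0.3636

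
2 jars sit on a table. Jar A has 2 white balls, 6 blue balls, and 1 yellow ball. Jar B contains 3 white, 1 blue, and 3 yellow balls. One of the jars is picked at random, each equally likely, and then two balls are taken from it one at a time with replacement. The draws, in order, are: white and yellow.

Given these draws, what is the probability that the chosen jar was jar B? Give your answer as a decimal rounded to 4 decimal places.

0.8815

Compute the likelihood of the observed sequence for each case: P(data | jar A) = (2/9)(1/9) = 0.024691; P(data | jar B) = (3/7)(3/7) = 0.18367.
Weighting by the prior gives 1/2 · 0.024691 = 0.012346, 1/2 · 0.18367 = 0.091837; summing to 0.10418.
So P(jar B | data) = (0.091837) / (0.10418) = 0.8815.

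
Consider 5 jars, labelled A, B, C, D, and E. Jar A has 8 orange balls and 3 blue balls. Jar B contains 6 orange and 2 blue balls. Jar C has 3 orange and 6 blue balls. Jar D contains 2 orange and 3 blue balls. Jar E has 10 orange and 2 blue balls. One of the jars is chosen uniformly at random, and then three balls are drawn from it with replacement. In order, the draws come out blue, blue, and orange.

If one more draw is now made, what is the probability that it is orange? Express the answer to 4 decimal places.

0.4823

For each hypothesis, P(data | H) works out to: P(data | jar A) = (3/11)(3/11)(8/11) = 0.054095; P(data | jar B) = (2/8)(2/8)(6/8) = 0.046875; P(data | jar C) = (6/9)(6/9)(3/9) = 0.14815; P(data | jar D) = (3/5)(3/5)(2/5) = 0.144; P(data | jar E) = (2/12)(2/12)(10/12) = 0.023148.
Multiplying each by its prior: 1/5 · 0.054095 = 0.010819, 1/5 · 0.046875 = 0.009375, 1/5 · 0.14815 = 0.02963, 1/5 · 0.144 = 0.0288, 1/5 · 0.023148 = 0.0046296; with total 0.083253.
The posterior is then P(jar A | data) = 0.12995, P(jar B | data) = 0.11261, P(jar C | data) = 0.3559, P(jar D | data) = 0.34593, P(jar E | data) = 0.055609.
The predictive probability is P(orange next | data) = (8/11)(0.12995) + (3/4)(0.11261) + (1/3)(0.3559) + (2/5)(0.34593) + (5/6)(0.055609) = 0.48231.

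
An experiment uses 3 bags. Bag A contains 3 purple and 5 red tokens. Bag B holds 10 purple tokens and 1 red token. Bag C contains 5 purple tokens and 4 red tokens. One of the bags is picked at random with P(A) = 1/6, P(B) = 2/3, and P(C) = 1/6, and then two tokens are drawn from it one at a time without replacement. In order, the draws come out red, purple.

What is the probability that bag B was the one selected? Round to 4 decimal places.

Under each hypothesis, the probability of the observed sequence is: P(data | bag A) = (5/8)(3/7) = 0.26786; P(data | bag B) = (1/11)(10/10) = 0.090909; P(data | bag C) = (4/9)(5/8) = 0.27778.
Multiplying each by its prior: 1/6 · 0.26786 = 0.044643, 2/3 · 0.090909 = 0.060606, 1/6 · 0.27778 = 0.046296; summing to 0.15155.
By Bayes' rule, P(bag B | data) = (0.060606) / (0.15155) = 0.39992.

0.3999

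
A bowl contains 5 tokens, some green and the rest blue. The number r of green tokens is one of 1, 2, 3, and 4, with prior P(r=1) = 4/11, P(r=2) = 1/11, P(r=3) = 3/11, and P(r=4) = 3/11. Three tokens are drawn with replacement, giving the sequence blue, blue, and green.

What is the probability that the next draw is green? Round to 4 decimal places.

0.3938

The likelihood of the observed sequence under each hypothesis: P(data | r = 1) = (4/5)(4/5)(1/5) = 0.128; P(data | r = 2) = (3/5)(3/5)(2/5) = 0.144; P(data | r = 3) = (2/5)(2/5)(3/5) = 0.096; P(data | r = 4) = (1/5)(1/5)(4/5) = 0.032.
Weighting by the prior gives 4/11 · 0.128 = 0.046545, 1/11 · 0.144 = 0.013091, 3/11 · 0.096 = 0.026182, 3/11 · 0.032 = 0.0087273; with total 0.094545.
The posterior is then P(r = 1 | data) = 0.49231, P(r = 2 | data) = 0.13846, P(r = 3 | data) = 0.27692, P(r = 4 | data) = 0.092308.
Averaging over the posterior, P(green next | data) = (1/5)(0.49231) + (2/5)(0.13846) + (3/5)(0.27692) + (4/5)(0.092308) = 0.39385.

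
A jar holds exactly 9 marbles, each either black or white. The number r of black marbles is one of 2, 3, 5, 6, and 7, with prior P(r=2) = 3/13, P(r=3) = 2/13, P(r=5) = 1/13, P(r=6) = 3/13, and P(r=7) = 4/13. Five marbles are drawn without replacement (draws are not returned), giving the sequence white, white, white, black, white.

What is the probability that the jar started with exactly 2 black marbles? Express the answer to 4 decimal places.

0.6885

For each hypothesis, P(data | H) works out to: P(data | r = 2) = (7/9)(6/8)(5/7)(2/6)(4/5) = 0.11111; P(data | r = 3) = (6/9)(5/8)(4/7)(3/6)(3/5) = 0.071429; P(data | r = 5) = (4/9)(3/8)(2/7)(5/6)(1/5) = 0.0079365; P(data | r = 6) = (3/9)(2/8)(1/7)(6/6)(0/5) = 0; P(data | r = 7) = (2/9)(1/8)(0/7) = 0.
Multiplying each by its prior: 3/13 · 0.11111 = 0.025641, 2/13 · 0.071429 = 0.010989, 1/13 · 0.0079365 = 0.0006105, 3/13 · 0 = 0, 4/13 · 0 = 0; summing to 0.037241.
Therefore the posterior P(r = 2 | data) = (0.025641) / (0.037241) = 0.68852.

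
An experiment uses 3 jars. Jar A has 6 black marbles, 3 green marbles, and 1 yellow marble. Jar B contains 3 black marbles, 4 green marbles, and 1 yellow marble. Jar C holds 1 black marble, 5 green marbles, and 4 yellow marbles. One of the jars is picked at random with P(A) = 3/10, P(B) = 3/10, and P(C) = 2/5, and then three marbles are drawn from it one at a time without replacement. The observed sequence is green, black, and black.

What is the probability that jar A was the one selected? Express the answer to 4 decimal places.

0.6364

The likelihood of the observed sequence under each hypothesis: P(data | jar A) = (3/10)(6/9)(5/8) = 1/8; P(data | jar B) = (4/8)(3/7)(2/6) = 1/14; P(data | jar C) = (5/10)(1/9)(0/8) = 0.
Weighting by the prior gives 3/10 · 1/8 = 3/80, 3/10 · 1/14 = 3/140, 2/5 · 0 = 0; summing to 33/560.
Therefore the posterior P(jar A | data) = (3/80) / (33/560) = 7/11.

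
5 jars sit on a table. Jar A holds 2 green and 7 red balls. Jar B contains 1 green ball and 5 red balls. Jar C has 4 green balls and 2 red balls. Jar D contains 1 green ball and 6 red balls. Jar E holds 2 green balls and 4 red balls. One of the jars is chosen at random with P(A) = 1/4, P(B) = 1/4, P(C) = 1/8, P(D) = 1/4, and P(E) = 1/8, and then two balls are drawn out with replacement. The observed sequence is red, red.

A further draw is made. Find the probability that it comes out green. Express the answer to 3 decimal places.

0.202

Under each hypothesis, the probability of the observed sequence is: P(data | jar A) = (7/9)(7/9) = 0.60494; P(data | jar B) = (5/6)(5/6) = 0.69444; P(data | jar C) = (2/6)(2/6) = 0.11111; P(data | jar D) = (6/7)(6/7) = 0.73469; P(data | jar E) = (4/6)(4/6) = 0.44444.
Weighting by the prior gives 1/4 · 0.60494 = 0.15123, 1/4 · 0.69444 = 0.17361, 1/8 · 0.11111 = 0.013889, 1/4 · 0.73469 = 0.18367, 1/8 · 0.44444 = 0.055556; these sum to 0.57796.
The posterior is then P(jar A | data) = 0.26167, P(jar B | data) = 0.30038, P(jar C | data) = 0.024031, P(jar D | data) = 0.31779, P(jar E | data) = 0.096123.
So P(green next | data) = Σ P(green next | H) P(H | data) = (2/9)(0.26167) + (1/6)(0.30038) + (2/3)(0.024031) + (1/7)(0.31779) + (1/3)(0.096123) = 0.20167.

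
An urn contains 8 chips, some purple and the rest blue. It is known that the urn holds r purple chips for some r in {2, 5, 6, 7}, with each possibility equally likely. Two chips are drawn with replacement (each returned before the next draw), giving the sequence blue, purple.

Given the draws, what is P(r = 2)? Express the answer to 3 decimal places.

0.261

For each hypothesis, P(data | H) works out to: P(data | r = 2) = (6/8)(2/8) = 3/16; P(data | r = 5) = (3/8)(5/8) = 15/64; P(data | r = 6) = (2/8)(6/8) = 3/16; P(data | r = 7) = (1/8)(7/8) = 7/64.
Multiplying each by its prior: 1/4 · 3/16 = 3/64, 1/4 · 15/64 = 15/256, 1/4 · 3/16 = 3/64, 1/4 · 7/64 = 7/256; summing to 23/128.
Hence P(r = 2 | data) = (3/64) / (23/128) = 6/23.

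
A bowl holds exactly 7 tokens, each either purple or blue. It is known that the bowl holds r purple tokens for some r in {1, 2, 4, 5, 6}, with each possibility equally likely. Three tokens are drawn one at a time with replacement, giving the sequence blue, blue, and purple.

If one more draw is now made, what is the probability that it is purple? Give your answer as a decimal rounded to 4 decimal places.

0.4015

Compute the likelihood of the observed sequence for each case: P(data | r = 1) = (6/7)(6/7)(1/7) = 0.10496; P(data | r = 2) = (5/7)(5/7)(2/7) = 0.14577; P(data | r = 4) = (3/7)(3/7)(4/7) = 0.10496; P(data | r = 5) = (2/7)(2/7)(5/7) = 0.058309; P(data | r = 6) = (1/7)(1/7)(6/7) = 0.017493.
Multiplying each by its prior: 1/5 · 0.10496 = 0.020991, 1/5 · 0.14577 = 0.029155, 1/5 · 0.10496 = 0.020991, 1/5 · 0.058309 = 0.011662, 1/5 · 0.017493 = 0.0034985; summing to 0.086297.
Dividing through by the total gives posterior P(r = 1 | data) = 0.24324, P(r = 2 | data) = 0.33784, P(r = 4 | data) = 0.24324, P(r = 5 | data) = 0.13514, P(r = 6 | data) = 0.040541.
So P(purple next | data) = Σ P(purple next | H) P(H | data) = (1/7)(0.24324) + (2/7)(0.33784) + (4/7)(0.24324) + (5/7)(0.13514) + (6/7)(0.040541) = 0.40154.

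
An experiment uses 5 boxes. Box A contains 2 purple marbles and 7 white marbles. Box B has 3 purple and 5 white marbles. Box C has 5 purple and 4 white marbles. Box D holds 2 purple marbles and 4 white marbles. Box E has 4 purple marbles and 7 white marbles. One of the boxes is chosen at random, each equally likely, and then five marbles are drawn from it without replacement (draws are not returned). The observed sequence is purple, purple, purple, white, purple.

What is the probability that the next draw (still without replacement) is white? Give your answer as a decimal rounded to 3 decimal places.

Compute the likelihood of the observed sequence for each case: P(data | box A) = (2/9)(1/8)(0/7) = 0; P(data | box B) = (3/8)(2/7)(1/6)(5/5)(0/4) = 0; P(data | box C) = (5/9)(4/8)(3/7)(4/6)(2/5) = 0.031746; P(data | box D) = (2/6)(1/5)(0/4) = 0; P(data | box E) = (4/11)(3/10)(2/9)(7/8)(1/7) = 0.0030303.
The prior-weighted likelihoods are 1/5 · 0 = 0, 1/5 · 0 = 0, 1/5 · 0.031746 = 0.0063492, 1/5 · 0 = 0, 1/5 · 0.0030303 = 0.00060606; these sum to 0.0069553.
Dividing through by the total gives posterior P(box A | data) = 0, P(box B | data) = 0, P(box C | data) = 0.91286, P(box D | data) = 0, P(box E | data) = 0.087137.
Averaging over the posterior, P(white next | data) = (3/4)(0.91286) + (1)(0.087137) = 0.77178.

0.772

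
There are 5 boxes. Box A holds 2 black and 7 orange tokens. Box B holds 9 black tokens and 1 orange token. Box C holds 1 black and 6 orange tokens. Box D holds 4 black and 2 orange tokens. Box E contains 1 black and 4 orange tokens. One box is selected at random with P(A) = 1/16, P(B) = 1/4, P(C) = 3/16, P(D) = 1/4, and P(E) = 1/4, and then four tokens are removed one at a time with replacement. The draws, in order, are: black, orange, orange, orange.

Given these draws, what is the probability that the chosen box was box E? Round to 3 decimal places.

0.462

Compute the likelihood of the observed sequence for each case: P(data | box A) = (2/9)(7/9)(7/9)(7/9) = 0.10456; P(data | box B) = (9/10)(1/10)(1/10)(1/10) = 0.0009; P(data | box C) = (1/7)(6/7)(6/7)(6/7) = 0.089963; P(data | box D) = (4/6)(2/6)(2/6)(2/6) = 0.024691; P(data | box E) = (1/5)(4/5)(4/5)(4/5) = 0.1024.
Multiplying each by its prior: 1/16 · 0.10456 = 0.0065348, 1/4 · 0.0009 = 0.000225, 3/16 · 0.089963 = 0.016868, 1/4 · 0.024691 = 0.0061728, 1/4 · 0.1024 = 0.0256; summing to 0.055401.
By Bayes' rule, P(box E | data) = (0.0256) / (0.055401) = 0.46209.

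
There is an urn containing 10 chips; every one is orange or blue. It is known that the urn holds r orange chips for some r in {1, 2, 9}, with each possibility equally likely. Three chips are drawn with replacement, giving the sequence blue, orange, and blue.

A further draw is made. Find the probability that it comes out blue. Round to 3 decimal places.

0.808

Compute the likelihood of the observed sequence for each case: P(data | r = 1) = (9/10)(1/10)(9/10) = 0.081; P(data | r = 2) = (8/10)(2/10)(8/10) = 0.128; P(data | r = 9) = (1/10)(9/10)(1/10) = 0.009.
Multiplying each by its prior: 1/3 · 0.081 = 0.027, 1/3 · 0.128 = 0.042667, 1/3 · 0.009 = 0.003; these sum to 0.072667.
The posterior is then P(r = 1 | data) = 0.37156, P(r = 2 | data) = 0.58716, P(r = 9 | data) = 0.041284.
So P(blue next | data) = Σ P(blue next | H) P(H | data) = (9/10)(0.37156) + (4/5)(0.58716) + (1/10)(0.041284) = 0.80826.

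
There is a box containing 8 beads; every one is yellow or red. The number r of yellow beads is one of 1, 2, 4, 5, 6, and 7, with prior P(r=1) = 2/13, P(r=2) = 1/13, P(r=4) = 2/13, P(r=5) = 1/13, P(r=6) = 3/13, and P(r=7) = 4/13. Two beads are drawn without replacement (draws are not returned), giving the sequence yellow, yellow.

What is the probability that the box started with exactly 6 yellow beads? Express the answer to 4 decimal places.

0.2961

For each hypothesis, P(data | H) works out to: P(data | r = 1) = (1/8)(0/7) = 0; P(data | r = 2) = (2/8)(1/7) = 1/28; P(data | r = 4) = (4/8)(3/7) = 3/14; P(data | r = 5) = (5/8)(4/7) = 5/14; P(data | r = 6) = (6/8)(5/7) = 15/28; P(data | r = 7) = (7/8)(6/7) = 3/4.
The prior-weighted likelihoods are 2/13 · 0 = 0, 1/13 · 1/28 = 1/364, 2/13 · 3/14 = 3/91, 1/13 · 5/14 = 5/182, 3/13 · 15/28 = 45/364, 4/13 · 3/4 = 3/13; with total 38/91.
Therefore the posterior P(r = 6 | data) = (45/364) / (38/91) = 45/152.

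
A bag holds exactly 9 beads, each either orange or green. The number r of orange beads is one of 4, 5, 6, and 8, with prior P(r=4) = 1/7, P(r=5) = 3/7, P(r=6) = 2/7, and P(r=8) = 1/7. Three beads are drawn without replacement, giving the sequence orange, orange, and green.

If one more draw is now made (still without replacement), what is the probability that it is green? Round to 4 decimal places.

0.4104

For each hypothesis, P(data | H) works out to: P(data | r = 4) = (4/9)(3/8)(5/7) = 5/42; P(data | r = 5) = (5/9)(4/8)(4/7) = 10/63; P(data | r = 6) = (6/9)(5/8)(3/7) = 5/28; P(data | r = 8) = (8/9)(7/8)(1/7) = 1/9.
The prior-weighted likelihoods are 1/7 · 5/42 = 5/294, 3/7 · 10/63 = 10/147, 2/7 · 5/28 = 5/98, 1/7 · 1/9 = 1/63; with total 67/441.
Normalising, the posterior is P(r = 4 | data) = 15/134, P(r = 5 | data) = 30/67, P(r = 6 | data) = 45/134, P(r = 8 | data) = 7/67.
So P(green next | data) = Σ P(green next | H) P(H | data) = (2/3)(15/134) + (1/2)(30/67) + (1/3)(45/134) + (0)(7/67) = 55/134.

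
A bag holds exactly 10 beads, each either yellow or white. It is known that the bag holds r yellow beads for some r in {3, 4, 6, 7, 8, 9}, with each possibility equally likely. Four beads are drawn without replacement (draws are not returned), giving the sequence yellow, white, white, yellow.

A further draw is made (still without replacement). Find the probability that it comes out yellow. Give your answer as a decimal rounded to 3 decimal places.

Compute the likelihood of the observed sequence for each case: P(data | r = 3) = (3/10)(7/9)(6/8)(2/7) = 0.05; P(data | r = 4) = (4/10)(6/9)(5/8)(3/7) = 0.071429; P(data | r = 6) = (6/10)(4/9)(3/8)(5/7) = 0.071429; P(data | r = 7) = (7/10)(3/9)(2/8)(6/7) = 0.05; P(data | r = 8) = (8/10)(2/9)(1/8)(7/7) = 0.022222; P(data | r = 9) = (9/10)(1/9)(0/8) = 0.
Weighting by the prior gives 1/6 · 0.05 = 0.0083333, 1/6 · 0.071429 = 0.011905, 1/6 · 0.071429 = 0.011905, 1/6 · 0.05 = 0.0083333, 1/6 · 0.022222 = 0.0037037, 1/6 · 0 = 0; with total 0.04418.
Normalising, the posterior is P(r = 3 | data) = 0.18862, P(r = 4 | data) = 0.26946, P(r = 6 | data) = 0.26946, P(r = 7 | data) = 0.18862, P(r = 8 | data) = 0.083832, P(r = 9 | data) = 0.
Averaging over the posterior, P(yellow next | data) = (1/6)(0.18862) + (1/3)(0.26946) + (2/3)(0.26946) + (5/6)(0.18862) + (1)(0.083832) = 0.54192.

0.542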